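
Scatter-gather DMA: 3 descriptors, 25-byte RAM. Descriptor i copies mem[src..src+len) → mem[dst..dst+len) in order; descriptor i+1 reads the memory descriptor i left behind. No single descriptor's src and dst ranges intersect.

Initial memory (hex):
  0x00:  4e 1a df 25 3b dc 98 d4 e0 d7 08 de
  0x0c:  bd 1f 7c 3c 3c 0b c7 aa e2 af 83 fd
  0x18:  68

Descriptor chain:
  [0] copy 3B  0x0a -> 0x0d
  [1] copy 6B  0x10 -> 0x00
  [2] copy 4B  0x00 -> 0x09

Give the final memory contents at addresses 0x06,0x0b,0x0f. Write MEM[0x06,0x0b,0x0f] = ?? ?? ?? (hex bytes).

MEM[0x06,0x0b,0x0f] = 98 c7 bd

D0: mem[0x0d..0x0f] <- [08 de bd]
D1: mem[0x00..0x05] <- [3c 0b c7 aa e2 af]
D2: mem[0x09..0x0c] <- [3c 0b c7 aa]
query mem[0x06]=0x98, mem[0x0b]=0xc7, mem[0x0f]=0xbd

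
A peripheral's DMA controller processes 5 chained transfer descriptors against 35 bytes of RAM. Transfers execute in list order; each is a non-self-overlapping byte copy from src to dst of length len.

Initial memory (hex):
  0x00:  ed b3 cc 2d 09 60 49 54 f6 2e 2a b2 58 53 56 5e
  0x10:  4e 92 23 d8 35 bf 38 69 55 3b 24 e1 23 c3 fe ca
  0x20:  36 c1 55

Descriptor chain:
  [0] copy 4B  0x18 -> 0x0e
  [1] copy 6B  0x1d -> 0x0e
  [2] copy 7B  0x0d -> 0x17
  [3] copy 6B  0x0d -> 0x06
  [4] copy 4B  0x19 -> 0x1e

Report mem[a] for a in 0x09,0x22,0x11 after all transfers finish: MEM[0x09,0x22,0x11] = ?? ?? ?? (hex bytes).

#0 dst[0x0e+4] := {0x55,0x3b,0x24,0xe1}
#1 dst[0x0e+6] := {0xc3,0xfe,0xca,0x36,0xc1,0x55}
#2 dst[0x17+7] := {0x53,0xc3,0xfe,0xca,0x36,0xc1,0x55}
#3 dst[0x06+6] := {0x53,0xc3,0xfe,0xca,0x36,0xc1}
#4 dst[0x1e+4] := {0xfe,0xca,0x36,0xc1}
query mem[0x09]=0xca, mem[0x22]=0x55, mem[0x11]=0x36

MEM[0x09,0x22,0x11] = ca 55 36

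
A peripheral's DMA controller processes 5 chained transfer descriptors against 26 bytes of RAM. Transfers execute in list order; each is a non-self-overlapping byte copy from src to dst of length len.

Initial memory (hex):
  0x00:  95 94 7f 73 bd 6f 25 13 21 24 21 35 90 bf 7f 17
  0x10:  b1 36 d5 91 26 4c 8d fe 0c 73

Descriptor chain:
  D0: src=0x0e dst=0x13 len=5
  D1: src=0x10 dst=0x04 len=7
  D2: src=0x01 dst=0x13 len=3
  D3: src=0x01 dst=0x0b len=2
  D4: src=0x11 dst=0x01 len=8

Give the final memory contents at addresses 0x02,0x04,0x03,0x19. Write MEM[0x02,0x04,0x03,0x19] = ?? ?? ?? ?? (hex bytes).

#0 dst[0x13+5] := {0x7f,0x17,0xb1,0x36,0xd5}
#1 dst[0x04+7] := {0xb1,0x36,0xd5,0x7f,0x17,0xb1,0x36}
#2 dst[0x13+3] := {0x94,0x7f,0x73}
#3 dst[0x0b+2] := {0x94,0x7f}
#4 dst[0x01+8] := {0x36,0xd5,0x94,0x7f,0x73,0x36,0xd5,0x0c}
query mem[0x02]=0xd5, mem[0x04]=0x7f, mem[0x03]=0x94, mem[0x19]=0x73

MEM[0x02,0x04,0x03,0x19] = d5 7f 94 73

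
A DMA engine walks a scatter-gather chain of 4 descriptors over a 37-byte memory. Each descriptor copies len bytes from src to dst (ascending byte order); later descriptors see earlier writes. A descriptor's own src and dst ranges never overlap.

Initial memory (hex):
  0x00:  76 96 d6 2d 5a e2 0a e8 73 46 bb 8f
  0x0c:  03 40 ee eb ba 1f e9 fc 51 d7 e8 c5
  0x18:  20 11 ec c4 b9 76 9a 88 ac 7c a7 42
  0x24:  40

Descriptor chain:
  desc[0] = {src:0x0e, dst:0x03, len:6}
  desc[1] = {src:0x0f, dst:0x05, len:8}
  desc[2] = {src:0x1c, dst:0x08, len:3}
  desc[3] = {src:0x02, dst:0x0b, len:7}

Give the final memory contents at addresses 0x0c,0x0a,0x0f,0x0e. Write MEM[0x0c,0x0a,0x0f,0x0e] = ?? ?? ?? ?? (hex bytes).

  after D0: wrote 6B at 0x03 = eeebba1fe9fc
  after D1: wrote 8B at 0x05 = ebba1fe9fc51d7e8
  after D2: wrote 3B at 0x08 = b9769a
  after D3: wrote 7B at 0x0b = d6eeebebba1fb9
query mem[0x0c]=0xee, mem[0x0a]=0x9a, mem[0x0f]=0xba, mem[0x0e]=0xeb

MEM[0x0c,0x0a,0x0f,0x0e] = ee 9a ba eb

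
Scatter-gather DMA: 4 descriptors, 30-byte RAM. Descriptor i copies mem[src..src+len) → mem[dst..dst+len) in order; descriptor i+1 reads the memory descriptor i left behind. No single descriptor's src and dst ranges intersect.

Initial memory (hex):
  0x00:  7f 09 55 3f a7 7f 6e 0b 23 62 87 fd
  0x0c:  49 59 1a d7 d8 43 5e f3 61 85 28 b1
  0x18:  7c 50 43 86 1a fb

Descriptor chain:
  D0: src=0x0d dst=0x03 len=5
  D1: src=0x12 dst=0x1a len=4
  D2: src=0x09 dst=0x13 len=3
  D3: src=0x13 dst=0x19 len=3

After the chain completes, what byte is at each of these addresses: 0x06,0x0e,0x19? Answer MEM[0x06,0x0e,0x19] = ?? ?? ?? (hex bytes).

#0 dst[0x03+5] := {0x59,0x1a,0xd7,0xd8,0x43}
#1 dst[0x1a+4] := {0x5e,0xf3,0x61,0x85}
#2 dst[0x13+3] := {0x62,0x87,0xfd}
#3 dst[0x19+3] := {0x62,0x87,0xfd}
query mem[0x06]=0xd8, mem[0x0e]=0x1a, mem[0x19]=0x62

MEM[0x06,0x0e,0x19] = d8 1a 62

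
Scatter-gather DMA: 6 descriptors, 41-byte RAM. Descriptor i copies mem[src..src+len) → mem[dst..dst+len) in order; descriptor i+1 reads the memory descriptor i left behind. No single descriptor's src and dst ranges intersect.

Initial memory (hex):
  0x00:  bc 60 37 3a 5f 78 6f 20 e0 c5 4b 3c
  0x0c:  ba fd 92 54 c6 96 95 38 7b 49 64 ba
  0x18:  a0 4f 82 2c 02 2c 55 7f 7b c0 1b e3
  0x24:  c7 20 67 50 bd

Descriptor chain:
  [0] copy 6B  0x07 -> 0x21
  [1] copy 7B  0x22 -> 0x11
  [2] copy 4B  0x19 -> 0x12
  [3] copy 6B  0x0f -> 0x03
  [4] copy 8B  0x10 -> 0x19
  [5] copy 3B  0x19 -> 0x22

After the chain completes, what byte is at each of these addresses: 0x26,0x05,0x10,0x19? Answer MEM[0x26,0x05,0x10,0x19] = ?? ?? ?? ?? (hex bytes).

MEM[0x26,0x05,0x10,0x19] = ba e0 c6 c6

[0] 0x07->0x21 len=6 : 20 e0 c5 4b 3c ba
[1] 0x22->0x11 len=7 : e0 c5 4b 3c ba 50 bd
[2] 0x19->0x12 len=4 : 4f 82 2c 02
[3] 0x0f->0x03 len=6 : 54 c6 e0 4f 82 2c
[4] 0x10->0x19 len=8 : c6 e0 4f 82 2c 02 50 bd
[5] 0x19->0x22 len=3 : c6 e0 4f
query mem[0x26]=0xba, mem[0x05]=0xe0, mem[0x10]=0xc6, mem[0x19]=0xc6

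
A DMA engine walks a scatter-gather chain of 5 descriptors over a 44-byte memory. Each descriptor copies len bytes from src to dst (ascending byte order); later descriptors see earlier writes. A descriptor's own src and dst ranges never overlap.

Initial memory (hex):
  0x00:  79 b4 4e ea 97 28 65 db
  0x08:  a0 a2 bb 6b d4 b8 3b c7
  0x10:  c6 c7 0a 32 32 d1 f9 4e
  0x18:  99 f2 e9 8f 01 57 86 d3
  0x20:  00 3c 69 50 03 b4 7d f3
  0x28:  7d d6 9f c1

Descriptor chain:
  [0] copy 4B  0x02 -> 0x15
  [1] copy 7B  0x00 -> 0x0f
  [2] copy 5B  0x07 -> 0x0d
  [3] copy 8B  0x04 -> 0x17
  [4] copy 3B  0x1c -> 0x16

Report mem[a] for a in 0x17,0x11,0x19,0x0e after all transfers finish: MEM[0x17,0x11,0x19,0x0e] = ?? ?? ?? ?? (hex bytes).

D0: mem[0x15..0x18] <- [4e ea 97 28]
D1: mem[0x0f..0x15] <- [79 b4 4e ea 97 28 65]
D2: mem[0x0d..0x11] <- [db a0 a2 bb 6b]
D3: mem[0x17..0x1e] <- [97 28 65 db a0 a2 bb 6b]
D4: mem[0x16..0x18] <- [a2 bb 6b]
query mem[0x17]=0xbb, mem[0x11]=0x6b, mem[0x19]=0x65, mem[0x0e]=0xa0

MEM[0x17,0x11,0x19,0x0e] = bb 6b 65 a0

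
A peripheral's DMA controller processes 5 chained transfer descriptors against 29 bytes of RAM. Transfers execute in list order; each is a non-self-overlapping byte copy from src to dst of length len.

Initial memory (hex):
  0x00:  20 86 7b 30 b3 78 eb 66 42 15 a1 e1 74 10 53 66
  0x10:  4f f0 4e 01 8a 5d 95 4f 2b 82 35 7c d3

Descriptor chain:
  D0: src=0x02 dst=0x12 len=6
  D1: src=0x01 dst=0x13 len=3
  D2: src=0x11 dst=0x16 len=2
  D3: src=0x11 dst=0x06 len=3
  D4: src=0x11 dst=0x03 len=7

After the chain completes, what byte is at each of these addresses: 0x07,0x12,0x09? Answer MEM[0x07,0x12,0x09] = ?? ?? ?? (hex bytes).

#0 dst[0x12+6] := {0x7b,0x30,0xb3,0x78,0xeb,0x66}
#1 dst[0x13+3] := {0x86,0x7b,0x30}
#2 dst[0x16+2] := {0xf0,0x7b}
#3 dst[0x06+3] := {0xf0,0x7b,0x86}
#4 dst[0x03+7] := {0xf0,0x7b,0x86,0x7b,0x30,0xf0,0x7b}
query mem[0x07]=0x30, mem[0x12]=0x7b, mem[0x09]=0x7b

MEM[0x07,0x12,0x09] = 30 7b 7b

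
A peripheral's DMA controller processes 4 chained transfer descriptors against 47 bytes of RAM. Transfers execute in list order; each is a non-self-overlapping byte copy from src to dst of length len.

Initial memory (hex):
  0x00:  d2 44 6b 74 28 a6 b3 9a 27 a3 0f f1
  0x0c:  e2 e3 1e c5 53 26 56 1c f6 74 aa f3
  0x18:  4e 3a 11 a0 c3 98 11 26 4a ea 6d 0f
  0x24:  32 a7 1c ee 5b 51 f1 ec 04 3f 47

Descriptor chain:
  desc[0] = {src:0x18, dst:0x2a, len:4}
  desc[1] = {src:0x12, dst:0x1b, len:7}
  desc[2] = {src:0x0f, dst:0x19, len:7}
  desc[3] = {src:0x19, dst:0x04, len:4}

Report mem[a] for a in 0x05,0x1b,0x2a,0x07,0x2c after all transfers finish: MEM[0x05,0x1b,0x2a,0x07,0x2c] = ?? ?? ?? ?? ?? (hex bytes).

D0: mem[0x2a..0x2d] <- [4e 3a 11 a0]
D1: mem[0x1b..0x21] <- [56 1c f6 74 aa f3 4e]
D2: mem[0x19..0x1f] <- [c5 53 26 56 1c f6 74]
D3: mem[0x04..0x07] <- [c5 53 26 56]
query mem[0x05]=0x53, mem[0x1b]=0x26, mem[0x2a]=0x4e, mem[0x07]=0x56, mem[0x2c]=0x11

MEM[0x05,0x1b,0x2a,0x07,0x2c] = 53 26 4e 56 11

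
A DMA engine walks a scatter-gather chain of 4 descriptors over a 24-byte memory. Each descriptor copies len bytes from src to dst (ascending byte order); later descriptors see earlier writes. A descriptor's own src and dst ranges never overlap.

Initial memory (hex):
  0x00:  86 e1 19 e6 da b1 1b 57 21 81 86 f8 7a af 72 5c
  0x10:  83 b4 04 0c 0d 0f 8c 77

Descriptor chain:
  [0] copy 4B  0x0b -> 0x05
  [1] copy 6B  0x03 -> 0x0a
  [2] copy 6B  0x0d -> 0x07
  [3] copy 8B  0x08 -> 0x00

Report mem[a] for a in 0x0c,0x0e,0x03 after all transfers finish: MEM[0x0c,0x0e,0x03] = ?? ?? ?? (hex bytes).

  after D0: wrote 4B at 0x05 = f87aaf72
  after D1: wrote 6B at 0x0a = e6daf87aaf72
  after D2: wrote 6B at 0x07 = 7aaf7283b404
  after D3: wrote 8B at 0x00 = af7283b4047aaf72
query mem[0x0c]=0x04, mem[0x0e]=0xaf, mem[0x03]=0xb4

MEM[0x0c,0x0e,0x03] = 04 af b4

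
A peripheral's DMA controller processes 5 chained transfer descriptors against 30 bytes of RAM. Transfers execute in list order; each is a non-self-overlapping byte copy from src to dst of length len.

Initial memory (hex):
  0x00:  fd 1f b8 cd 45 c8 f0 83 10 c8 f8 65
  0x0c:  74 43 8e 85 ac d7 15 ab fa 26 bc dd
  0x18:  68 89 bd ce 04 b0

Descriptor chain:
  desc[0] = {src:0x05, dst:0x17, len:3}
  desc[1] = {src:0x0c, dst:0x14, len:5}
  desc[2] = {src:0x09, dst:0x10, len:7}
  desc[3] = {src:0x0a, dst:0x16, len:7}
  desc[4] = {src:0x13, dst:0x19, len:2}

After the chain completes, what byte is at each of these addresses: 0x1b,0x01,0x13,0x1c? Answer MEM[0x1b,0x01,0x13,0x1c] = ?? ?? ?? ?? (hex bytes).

  after D0: wrote 3B at 0x17 = c8f083
  after D1: wrote 5B at 0x14 = 74438e85ac
  after D2: wrote 7B at 0x10 = c8f86574438e85
  after D3: wrote 7B at 0x16 = f86574438e85c8
  after D4: wrote 2B at 0x19 = 7443
query mem[0x1b]=0x85, mem[0x01]=0x1f, mem[0x13]=0x74, mem[0x1c]=0xc8

MEM[0x1b,0x01,0x13,0x1c] = 85 1f 74 c8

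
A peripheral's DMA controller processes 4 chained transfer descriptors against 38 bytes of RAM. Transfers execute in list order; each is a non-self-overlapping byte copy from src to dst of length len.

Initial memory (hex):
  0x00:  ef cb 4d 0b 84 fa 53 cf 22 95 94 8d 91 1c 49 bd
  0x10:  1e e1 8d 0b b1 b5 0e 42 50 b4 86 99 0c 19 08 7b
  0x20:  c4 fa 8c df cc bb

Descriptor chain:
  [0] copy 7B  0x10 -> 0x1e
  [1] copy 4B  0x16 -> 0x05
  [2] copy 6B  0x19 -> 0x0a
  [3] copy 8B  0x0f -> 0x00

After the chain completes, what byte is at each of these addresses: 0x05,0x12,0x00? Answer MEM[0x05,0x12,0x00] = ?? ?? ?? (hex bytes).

  after D0: wrote 7B at 0x1e = 1ee18d0bb1b50e
  after D1: wrote 4B at 0x05 = 0e4250b4
  after D2: wrote 6B at 0x0a = b486990c191e
  after D3: wrote 8B at 0x00 = 1e1ee18d0bb1b50e
query mem[0x05]=0xb1, mem[0x12]=0x8d, mem[0x00]=0x1e

MEM[0x05,0x12,0x00] = b1 8d 1e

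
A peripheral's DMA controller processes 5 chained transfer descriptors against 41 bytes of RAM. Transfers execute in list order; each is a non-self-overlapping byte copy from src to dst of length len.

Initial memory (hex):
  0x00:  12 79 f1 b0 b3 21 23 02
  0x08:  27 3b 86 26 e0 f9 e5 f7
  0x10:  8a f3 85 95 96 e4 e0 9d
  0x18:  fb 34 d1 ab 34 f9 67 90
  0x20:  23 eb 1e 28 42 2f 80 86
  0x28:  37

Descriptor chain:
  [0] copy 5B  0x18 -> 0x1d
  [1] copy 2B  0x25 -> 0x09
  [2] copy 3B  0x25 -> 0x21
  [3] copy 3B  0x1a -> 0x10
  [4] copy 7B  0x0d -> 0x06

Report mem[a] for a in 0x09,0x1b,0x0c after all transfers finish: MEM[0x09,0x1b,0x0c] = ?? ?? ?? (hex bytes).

  after D0: wrote 5B at 0x1d = fb34d1ab34
  after D1: wrote 2B at 0x09 = 2f80
  after D2: wrote 3B at 0x21 = 2f8086
  after D3: wrote 3B at 0x10 = d1ab34
  after D4: wrote 7B at 0x06 = f9e5f7d1ab3495
query mem[0x09]=0xd1, mem[0x1b]=0xab, mem[0x0c]=0x95

MEM[0x09,0x1b,0x0c] = d1 ab 95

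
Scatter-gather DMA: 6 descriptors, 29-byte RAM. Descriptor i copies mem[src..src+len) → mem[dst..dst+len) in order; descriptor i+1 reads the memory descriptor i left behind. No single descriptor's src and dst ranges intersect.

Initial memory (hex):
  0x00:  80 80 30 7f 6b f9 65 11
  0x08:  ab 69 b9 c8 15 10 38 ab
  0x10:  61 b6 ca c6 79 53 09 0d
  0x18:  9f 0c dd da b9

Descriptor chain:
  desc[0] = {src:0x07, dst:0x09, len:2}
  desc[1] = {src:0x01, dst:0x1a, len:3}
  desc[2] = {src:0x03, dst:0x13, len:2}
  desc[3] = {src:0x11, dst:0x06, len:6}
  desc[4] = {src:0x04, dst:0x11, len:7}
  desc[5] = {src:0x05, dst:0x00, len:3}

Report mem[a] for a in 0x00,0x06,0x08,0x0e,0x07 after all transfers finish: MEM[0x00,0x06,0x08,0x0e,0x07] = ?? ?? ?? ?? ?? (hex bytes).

  after D0: wrote 2B at 0x09 = 11ab
  after D1: wrote 3B at 0x1a = 80307f
  after D2: wrote 2B at 0x13 = 7f6b
  after D3: wrote 6B at 0x06 = b6ca7f6b5309
  after D4: wrote 7B at 0x11 = 6bf9b6ca7f6b53
  after D5: wrote 3B at 0x00 = f9b6ca
query mem[0x00]=0xf9, mem[0x06]=0xb6, mem[0x08]=0x7f, mem[0x0e]=0x38, mem[0x07]=0xca

MEM[0x00,0x06,0x08,0x0e,0x07] = f9 b6 7f 38 ca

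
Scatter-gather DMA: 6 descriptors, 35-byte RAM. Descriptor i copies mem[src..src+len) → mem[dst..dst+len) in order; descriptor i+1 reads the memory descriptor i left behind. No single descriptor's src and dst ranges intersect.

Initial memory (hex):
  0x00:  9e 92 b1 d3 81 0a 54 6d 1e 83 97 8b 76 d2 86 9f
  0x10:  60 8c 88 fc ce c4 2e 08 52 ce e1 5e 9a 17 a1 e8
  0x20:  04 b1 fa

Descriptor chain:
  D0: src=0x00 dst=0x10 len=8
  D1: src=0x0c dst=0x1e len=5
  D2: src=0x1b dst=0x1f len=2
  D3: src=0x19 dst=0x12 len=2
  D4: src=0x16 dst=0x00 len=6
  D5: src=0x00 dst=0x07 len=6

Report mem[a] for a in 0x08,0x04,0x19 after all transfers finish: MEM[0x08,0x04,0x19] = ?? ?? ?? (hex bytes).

#0 dst[0x10+8] := {0x9e,0x92,0xb1,0xd3,0x81,0x0a,0x54,0x6d}
#1 dst[0x1e+5] := {0x76,0xd2,0x86,0x9f,0x9e}
#2 dst[0x1f+2] := {0x5e,0x9a}
#3 dst[0x12+2] := {0xce,0xe1}
#4 dst[0x00+6] := {0x54,0x6d,0x52,0xce,0xe1,0x5e}
#5 dst[0x07+6] := {0x54,0x6d,0x52,0xce,0xe1,0x5e}
query mem[0x08]=0x6d, mem[0x04]=0xe1, mem[0x19]=0xce

MEM[0x08,0x04,0x19] = 6d e1 ce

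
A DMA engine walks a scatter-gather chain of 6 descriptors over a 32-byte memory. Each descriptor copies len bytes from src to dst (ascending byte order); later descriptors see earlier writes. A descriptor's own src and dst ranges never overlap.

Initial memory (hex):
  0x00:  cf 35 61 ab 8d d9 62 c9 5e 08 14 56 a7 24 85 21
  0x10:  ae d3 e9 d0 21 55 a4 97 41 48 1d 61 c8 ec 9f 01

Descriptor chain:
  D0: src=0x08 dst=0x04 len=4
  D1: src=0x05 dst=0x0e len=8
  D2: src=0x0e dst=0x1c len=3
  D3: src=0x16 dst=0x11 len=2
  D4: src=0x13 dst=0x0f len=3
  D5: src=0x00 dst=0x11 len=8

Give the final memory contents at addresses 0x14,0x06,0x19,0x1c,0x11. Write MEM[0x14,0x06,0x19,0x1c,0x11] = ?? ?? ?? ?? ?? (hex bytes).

  after D0: wrote 4B at 0x04 = 5e081456
  after D1: wrote 8B at 0x0e = 0814565e081456a7
  after D2: wrote 3B at 0x1c = 081456
  after D3: wrote 2B at 0x11 = a497
  after D4: wrote 3B at 0x0f = 1456a7
  after D5: wrote 8B at 0x11 = cf3561ab5e081456
query mem[0x14]=0xab, mem[0x06]=0x14, mem[0x19]=0x48, mem[0x1c]=0x08, mem[0x11]=0xcf

MEM[0x14,0x06,0x19,0x1c,0x11] = ab 14 48 08 cf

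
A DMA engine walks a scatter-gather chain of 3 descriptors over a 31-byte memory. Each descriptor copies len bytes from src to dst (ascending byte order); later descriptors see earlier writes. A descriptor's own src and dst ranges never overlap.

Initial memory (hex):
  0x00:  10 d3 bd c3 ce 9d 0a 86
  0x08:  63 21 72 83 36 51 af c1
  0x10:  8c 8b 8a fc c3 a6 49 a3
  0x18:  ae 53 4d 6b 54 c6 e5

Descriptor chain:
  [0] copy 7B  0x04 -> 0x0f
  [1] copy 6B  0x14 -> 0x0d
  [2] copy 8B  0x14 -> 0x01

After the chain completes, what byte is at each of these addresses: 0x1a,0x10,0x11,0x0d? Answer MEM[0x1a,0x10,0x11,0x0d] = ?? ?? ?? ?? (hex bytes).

MEM[0x1a,0x10,0x11,0x0d] = 4d a3 ae 21

[0] 0x04->0x0f len=7 : ce 9d 0a 86 63 21 72
[1] 0x14->0x0d len=6 : 21 72 49 a3 ae 53
[2] 0x14->0x01 len=8 : 21 72 49 a3 ae 53 4d 6b
query mem[0x1a]=0x4d, mem[0x10]=0xa3, mem[0x11]=0xae, mem[0x0d]=0x21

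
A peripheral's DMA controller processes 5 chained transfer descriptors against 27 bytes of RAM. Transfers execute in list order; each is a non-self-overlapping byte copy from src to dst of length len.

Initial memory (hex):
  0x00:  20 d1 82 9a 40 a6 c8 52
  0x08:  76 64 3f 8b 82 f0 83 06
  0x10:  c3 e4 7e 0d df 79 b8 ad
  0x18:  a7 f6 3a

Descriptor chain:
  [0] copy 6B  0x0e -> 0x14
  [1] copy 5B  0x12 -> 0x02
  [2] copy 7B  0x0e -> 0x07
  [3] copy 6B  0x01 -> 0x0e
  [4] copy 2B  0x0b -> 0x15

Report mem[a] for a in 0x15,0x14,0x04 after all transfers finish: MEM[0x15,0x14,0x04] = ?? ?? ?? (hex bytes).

MEM[0x15,0x14,0x04] = 7e 83 83

D0: mem[0x14..0x19] <- [83 06 c3 e4 7e 0d]
D1: mem[0x02..0x06] <- [7e 0d 83 06 c3]
D2: mem[0x07..0x0d] <- [83 06 c3 e4 7e 0d 83]
D3: mem[0x0e..0x13] <- [d1 7e 0d 83 06 c3]
D4: mem[0x15..0x16] <- [7e 0d]
query mem[0x15]=0x7e, mem[0x14]=0x83, mem[0x04]=0x83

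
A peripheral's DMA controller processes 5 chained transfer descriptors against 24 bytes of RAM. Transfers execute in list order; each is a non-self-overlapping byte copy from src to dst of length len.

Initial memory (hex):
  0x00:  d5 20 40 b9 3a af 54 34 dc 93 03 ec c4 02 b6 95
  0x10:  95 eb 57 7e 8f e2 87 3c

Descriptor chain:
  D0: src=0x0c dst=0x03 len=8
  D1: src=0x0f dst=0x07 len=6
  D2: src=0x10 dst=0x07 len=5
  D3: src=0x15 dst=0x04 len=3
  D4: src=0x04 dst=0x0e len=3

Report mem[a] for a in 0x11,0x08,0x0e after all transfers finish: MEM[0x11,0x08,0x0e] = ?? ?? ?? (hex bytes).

D0: mem[0x03..0x0a] <- [c4 02 b6 95 95 eb 57 7e]
D1: mem[0x07..0x0c] <- [95 95 eb 57 7e 8f]
D2: mem[0x07..0x0b] <- [95 eb 57 7e 8f]
D3: mem[0x04..0x06] <- [e2 87 3c]
D4: mem[0x0e..0x10] <- [e2 87 3c]
query mem[0x11]=0xeb, mem[0x08]=0xeb, mem[0x0e]=0xe2

MEM[0x11,0x08,0x0e] = eb eb e2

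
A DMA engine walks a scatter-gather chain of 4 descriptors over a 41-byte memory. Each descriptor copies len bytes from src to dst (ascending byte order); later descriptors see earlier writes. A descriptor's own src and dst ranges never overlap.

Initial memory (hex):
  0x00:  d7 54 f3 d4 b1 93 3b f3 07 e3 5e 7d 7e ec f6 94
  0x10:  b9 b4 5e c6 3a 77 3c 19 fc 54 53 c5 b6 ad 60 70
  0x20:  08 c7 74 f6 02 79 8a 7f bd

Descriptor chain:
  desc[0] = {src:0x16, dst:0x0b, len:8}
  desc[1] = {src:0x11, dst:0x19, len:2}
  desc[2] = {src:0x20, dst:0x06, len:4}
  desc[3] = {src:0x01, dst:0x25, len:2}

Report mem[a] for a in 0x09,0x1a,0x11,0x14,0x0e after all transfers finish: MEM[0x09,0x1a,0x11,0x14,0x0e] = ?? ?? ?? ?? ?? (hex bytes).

  after D0: wrote 8B at 0x0b = 3c19fc5453c5b6ad
  after D1: wrote 2B at 0x19 = b6ad
  after D2: wrote 4B at 0x06 = 08c774f6
  after D3: wrote 2B at 0x25 = 54f3
query mem[0x09]=0xf6, mem[0x1a]=0xad, mem[0x11]=0xb6, mem[0x14]=0x3a, mem[0x0e]=0x54

MEM[0x09,0x1a,0x11,0x14,0x0e] = f6 ad b6 3a 54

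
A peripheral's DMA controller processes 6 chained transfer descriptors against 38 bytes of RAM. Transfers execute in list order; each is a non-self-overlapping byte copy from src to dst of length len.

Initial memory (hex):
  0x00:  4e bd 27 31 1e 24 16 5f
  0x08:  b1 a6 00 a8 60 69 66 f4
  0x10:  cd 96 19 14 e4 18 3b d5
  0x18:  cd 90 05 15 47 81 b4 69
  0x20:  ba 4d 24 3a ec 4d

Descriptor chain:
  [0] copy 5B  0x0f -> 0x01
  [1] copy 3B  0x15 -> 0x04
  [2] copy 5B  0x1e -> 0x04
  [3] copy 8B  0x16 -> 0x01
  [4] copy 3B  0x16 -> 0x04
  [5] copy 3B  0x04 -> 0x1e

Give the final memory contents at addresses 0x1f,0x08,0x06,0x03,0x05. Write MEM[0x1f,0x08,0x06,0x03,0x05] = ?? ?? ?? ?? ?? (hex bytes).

[0] 0x0f->0x01 len=5 : f4 cd 96 19 14
[1] 0x15->0x04 len=3 : 18 3b d5
[2] 0x1e->0x04 len=5 : b4 69 ba 4d 24
[3] 0x16->0x01 len=8 : 3b d5 cd 90 05 15 47 81
[4] 0x16->0x04 len=3 : 3b d5 cd
[5] 0x04->0x1e len=3 : 3b d5 cd
query mem[0x1f]=0xd5, mem[0x08]=0x81, mem[0x06]=0xcd, mem[0x03]=0xcd, mem[0x05]=0xd5

MEM[0x1f,0x08,0x06,0x03,0x05] = d5 81 cd cd d5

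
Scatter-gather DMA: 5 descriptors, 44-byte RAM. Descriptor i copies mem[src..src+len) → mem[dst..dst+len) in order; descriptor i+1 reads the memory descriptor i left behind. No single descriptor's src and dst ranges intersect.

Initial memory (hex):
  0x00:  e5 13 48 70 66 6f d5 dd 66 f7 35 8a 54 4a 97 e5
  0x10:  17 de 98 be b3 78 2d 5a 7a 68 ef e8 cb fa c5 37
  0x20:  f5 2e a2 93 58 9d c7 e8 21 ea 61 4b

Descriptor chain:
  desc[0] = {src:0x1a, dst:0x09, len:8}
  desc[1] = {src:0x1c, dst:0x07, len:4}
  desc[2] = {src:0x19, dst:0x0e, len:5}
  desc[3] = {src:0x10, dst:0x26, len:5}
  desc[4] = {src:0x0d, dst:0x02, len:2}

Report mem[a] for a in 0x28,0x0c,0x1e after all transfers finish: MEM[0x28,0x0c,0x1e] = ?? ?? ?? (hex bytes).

MEM[0x28,0x0c,0x1e] = fa fa c5

  after D0: wrote 8B at 0x09 = efe8cbfac537f52e
  after D1: wrote 4B at 0x07 = cbfac537
  after D2: wrote 5B at 0x0e = 68efe8cbfa
  after D3: wrote 5B at 0x26 = e8cbfabeb3
  after D4: wrote 2B at 0x02 = c568
query mem[0x28]=0xfa, mem[0x0c]=0xfa, mem[0x1e]=0xc5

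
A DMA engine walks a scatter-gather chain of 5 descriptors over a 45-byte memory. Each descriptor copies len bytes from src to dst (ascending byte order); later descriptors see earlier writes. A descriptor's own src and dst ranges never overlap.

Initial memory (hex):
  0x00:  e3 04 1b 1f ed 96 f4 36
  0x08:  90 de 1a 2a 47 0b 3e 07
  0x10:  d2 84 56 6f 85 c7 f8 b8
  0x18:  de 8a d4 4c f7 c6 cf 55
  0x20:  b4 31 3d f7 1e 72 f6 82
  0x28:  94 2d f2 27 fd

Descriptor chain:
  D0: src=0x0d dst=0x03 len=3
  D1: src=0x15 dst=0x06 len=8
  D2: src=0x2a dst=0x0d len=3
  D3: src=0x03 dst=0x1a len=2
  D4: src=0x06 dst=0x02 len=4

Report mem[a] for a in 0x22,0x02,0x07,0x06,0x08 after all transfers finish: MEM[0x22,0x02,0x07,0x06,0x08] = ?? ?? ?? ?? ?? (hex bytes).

MEM[0x22,0x02,0x07,0x06,0x08] = 3d c7 f8 c7 b8

[0] 0x0d->0x03 len=3 : 0b 3e 07
[1] 0x15->0x06 len=8 : c7 f8 b8 de 8a d4 4c f7
[2] 0x2a->0x0d len=3 : f2 27 fd
[3] 0x03->0x1a len=2 : 0b 3e
[4] 0x06->0x02 len=4 : c7 f8 b8 de
query mem[0x22]=0x3d, mem[0x02]=0xc7, mem[0x07]=0xf8, mem[0x06]=0xc7, mem[0x08]=0xb8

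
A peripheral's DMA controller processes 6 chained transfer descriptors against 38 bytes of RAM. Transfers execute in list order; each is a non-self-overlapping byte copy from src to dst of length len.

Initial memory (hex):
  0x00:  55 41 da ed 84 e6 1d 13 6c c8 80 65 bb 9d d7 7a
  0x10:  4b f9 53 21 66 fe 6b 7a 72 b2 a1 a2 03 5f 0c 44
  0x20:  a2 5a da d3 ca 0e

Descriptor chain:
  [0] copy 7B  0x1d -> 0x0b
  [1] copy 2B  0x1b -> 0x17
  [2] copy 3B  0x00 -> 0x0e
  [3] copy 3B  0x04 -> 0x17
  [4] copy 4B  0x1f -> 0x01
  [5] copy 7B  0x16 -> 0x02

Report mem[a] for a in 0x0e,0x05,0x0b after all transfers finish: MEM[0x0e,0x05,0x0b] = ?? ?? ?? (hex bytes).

MEM[0x0e,0x05,0x0b] = 55 1d 5f

D0: mem[0x0b..0x11] <- [5f 0c 44 a2 5a da d3]
D1: mem[0x17..0x18] <- [a2 03]
D2: mem[0x0e..0x10] <- [55 41 da]
D3: mem[0x17..0x19] <- [84 e6 1d]
D4: mem[0x01..0x04] <- [44 a2 5a da]
D5: mem[0x02..0x08] <- [6b 84 e6 1d a1 a2 03]
query mem[0x0e]=0x55, mem[0x05]=0x1d, mem[0x0b]=0x5f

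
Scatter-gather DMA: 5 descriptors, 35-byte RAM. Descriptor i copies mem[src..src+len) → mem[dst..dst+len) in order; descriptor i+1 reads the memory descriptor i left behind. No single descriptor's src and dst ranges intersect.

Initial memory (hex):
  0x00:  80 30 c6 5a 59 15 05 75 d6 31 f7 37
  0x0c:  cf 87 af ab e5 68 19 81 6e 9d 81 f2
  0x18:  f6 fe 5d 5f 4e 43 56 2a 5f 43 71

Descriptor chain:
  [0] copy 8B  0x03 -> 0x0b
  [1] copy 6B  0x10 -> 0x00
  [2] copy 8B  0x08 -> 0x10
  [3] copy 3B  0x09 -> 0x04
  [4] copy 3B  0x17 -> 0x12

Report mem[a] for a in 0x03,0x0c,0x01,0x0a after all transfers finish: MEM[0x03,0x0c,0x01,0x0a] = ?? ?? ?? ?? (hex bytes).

MEM[0x03,0x0c,0x01,0x0a] = 81 59 31 f7

  after D0: wrote 8B at 0x0b = 5a59150575d631f7
  after D1: wrote 6B at 0x00 = d631f7816e9d
  after D2: wrote 8B at 0x10 = d631f75a59150575
  after D3: wrote 3B at 0x04 = 31f75a
  after D4: wrote 3B at 0x12 = 75f6fe
query mem[0x03]=0x81, mem[0x0c]=0x59, mem[0x01]=0x31, mem[0x0a]=0xf7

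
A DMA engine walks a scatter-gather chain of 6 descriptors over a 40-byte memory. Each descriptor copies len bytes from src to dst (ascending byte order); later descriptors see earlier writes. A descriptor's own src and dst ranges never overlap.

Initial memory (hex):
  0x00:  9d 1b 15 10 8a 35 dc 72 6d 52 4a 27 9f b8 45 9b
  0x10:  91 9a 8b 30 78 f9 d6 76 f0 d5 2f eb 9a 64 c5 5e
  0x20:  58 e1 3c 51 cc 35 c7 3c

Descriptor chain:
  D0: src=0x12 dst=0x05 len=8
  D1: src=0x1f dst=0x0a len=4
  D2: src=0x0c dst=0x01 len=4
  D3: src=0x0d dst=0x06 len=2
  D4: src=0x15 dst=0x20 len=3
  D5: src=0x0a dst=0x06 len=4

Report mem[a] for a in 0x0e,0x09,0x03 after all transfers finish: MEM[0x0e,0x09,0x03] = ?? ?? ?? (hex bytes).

  after D0: wrote 8B at 0x05 = 8b3078f9d676f0d5
  after D1: wrote 4B at 0x0a = 5e58e13c
  after D2: wrote 4B at 0x01 = e13c459b
  after D3: wrote 2B at 0x06 = 3c45
  after D4: wrote 3B at 0x20 = f9d676
  after D5: wrote 4B at 0x06 = 5e58e13c
query mem[0x0e]=0x45, mem[0x09]=0x3c, mem[0x03]=0x45

MEM[0x0e,0x09,0x03] = 45 3c 45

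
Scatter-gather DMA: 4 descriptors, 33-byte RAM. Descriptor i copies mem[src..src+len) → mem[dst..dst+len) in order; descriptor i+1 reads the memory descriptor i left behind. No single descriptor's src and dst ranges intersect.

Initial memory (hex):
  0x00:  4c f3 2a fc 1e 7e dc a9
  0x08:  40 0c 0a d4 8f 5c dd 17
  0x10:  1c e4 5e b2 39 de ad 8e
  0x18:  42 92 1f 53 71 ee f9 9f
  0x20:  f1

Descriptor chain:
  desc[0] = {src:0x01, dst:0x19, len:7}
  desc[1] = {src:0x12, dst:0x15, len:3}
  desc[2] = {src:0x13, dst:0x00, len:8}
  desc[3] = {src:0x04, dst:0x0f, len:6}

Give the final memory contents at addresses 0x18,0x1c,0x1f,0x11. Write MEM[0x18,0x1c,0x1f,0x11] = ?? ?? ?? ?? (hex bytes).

MEM[0x18,0x1c,0x1f,0x11] = 42 1e a9 f3

#0 dst[0x19+7] := {0xf3,0x2a,0xfc,0x1e,0x7e,0xdc,0xa9}
#1 dst[0x15+3] := {0x5e,0xb2,0x39}
#2 dst[0x00+8] := {0xb2,0x39,0x5e,0xb2,0x39,0x42,0xf3,0x2a}
#3 dst[0x0f+6] := {0x39,0x42,0xf3,0x2a,0x40,0x0c}
query mem[0x18]=0x42, mem[0x1c]=0x1e, mem[0x1f]=0xa9, mem[0x11]=0xf3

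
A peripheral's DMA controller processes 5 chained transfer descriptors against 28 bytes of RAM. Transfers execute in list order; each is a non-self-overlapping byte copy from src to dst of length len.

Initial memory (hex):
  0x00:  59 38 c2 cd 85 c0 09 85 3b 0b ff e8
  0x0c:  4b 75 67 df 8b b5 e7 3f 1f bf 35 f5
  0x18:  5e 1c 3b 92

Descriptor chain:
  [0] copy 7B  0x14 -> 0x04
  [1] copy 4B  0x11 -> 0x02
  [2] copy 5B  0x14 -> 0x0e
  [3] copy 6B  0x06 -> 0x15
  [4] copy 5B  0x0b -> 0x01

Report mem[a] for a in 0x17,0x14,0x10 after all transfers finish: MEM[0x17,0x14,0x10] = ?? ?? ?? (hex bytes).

MEM[0x17,0x14,0x10] = 5e 1f 35

D0: mem[0x04..0x0a] <- [1f bf 35 f5 5e 1c 3b]
D1: mem[0x02..0x05] <- [b5 e7 3f 1f]
D2: mem[0x0e..0x12] <- [1f bf 35 f5 5e]
D3: mem[0x15..0x1a] <- [35 f5 5e 1c 3b e8]
D4: mem[0x01..0x05] <- [e8 4b 75 1f bf]
query mem[0x17]=0x5e, mem[0x14]=0x1f, mem[0x10]=0x35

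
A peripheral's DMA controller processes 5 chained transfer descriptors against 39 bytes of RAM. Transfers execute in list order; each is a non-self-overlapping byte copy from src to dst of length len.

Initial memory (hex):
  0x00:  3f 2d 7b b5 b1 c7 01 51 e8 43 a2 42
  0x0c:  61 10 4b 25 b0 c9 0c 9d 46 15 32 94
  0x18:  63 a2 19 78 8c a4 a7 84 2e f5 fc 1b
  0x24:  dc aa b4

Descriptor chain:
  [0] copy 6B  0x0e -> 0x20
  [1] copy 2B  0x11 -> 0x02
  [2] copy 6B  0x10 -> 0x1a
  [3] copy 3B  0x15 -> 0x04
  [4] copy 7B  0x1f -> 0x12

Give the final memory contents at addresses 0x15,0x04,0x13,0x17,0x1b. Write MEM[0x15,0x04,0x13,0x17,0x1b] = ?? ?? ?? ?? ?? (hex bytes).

  after D0: wrote 6B at 0x20 = 4b25b0c90c9d
  after D1: wrote 2B at 0x02 = c90c
  after D2: wrote 6B at 0x1a = b0c90c9d4615
  after D3: wrote 3B at 0x04 = 153294
  after D4: wrote 7B at 0x12 = 154b25b0c90c9d
query mem[0x15]=0xb0, mem[0x04]=0x15, mem[0x13]=0x4b, mem[0x17]=0x0c, mem[0x1b]=0xc9

MEM[0x15,0x04,0x13,0x17,0x1b] = b0 15 4b 0c c9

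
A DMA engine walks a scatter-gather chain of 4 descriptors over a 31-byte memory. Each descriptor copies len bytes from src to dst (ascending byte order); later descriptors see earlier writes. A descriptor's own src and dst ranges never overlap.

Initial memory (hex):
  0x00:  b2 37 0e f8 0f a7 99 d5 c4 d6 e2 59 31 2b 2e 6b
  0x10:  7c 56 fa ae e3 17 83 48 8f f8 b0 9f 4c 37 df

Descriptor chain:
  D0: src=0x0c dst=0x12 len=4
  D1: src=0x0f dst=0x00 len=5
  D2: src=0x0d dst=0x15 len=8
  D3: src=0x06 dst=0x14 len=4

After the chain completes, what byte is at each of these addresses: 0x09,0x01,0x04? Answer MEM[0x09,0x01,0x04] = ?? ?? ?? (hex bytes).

D0: mem[0x12..0x15] <- [31 2b 2e 6b]
D1: mem[0x00..0x04] <- [6b 7c 56 31 2b]
D2: mem[0x15..0x1c] <- [2b 2e 6b 7c 56 31 2b 2e]
D3: mem[0x14..0x17] <- [99 d5 c4 d6]
query mem[0x09]=0xd6, mem[0x01]=0x7c, mem[0x04]=0x2b

MEM[0x09,0x01,0x04] = d6 7c 2b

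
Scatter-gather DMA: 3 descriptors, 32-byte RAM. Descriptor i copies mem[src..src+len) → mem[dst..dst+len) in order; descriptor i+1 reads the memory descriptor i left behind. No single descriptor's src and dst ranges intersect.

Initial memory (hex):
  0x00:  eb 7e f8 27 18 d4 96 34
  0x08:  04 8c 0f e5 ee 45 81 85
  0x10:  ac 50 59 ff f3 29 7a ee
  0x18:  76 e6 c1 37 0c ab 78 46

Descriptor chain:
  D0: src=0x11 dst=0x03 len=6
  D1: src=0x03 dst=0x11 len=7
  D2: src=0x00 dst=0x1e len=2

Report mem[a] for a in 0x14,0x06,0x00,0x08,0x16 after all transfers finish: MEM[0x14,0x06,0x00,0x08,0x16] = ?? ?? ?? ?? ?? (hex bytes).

MEM[0x14,0x06,0x00,0x08,0x16] = f3 f3 eb 7a 7a

#0 dst[0x03+6] := {0x50,0x59,0xff,0xf3,0x29,0x7a}
#1 dst[0x11+7] := {0x50,0x59,0xff,0xf3,0x29,0x7a,0x8c}
#2 dst[0x1e+2] := {0xeb,0x7e}
query mem[0x14]=0xf3, mem[0x06]=0xf3, mem[0x00]=0xeb, mem[0x08]=0x7a, mem[0x16]=0x7a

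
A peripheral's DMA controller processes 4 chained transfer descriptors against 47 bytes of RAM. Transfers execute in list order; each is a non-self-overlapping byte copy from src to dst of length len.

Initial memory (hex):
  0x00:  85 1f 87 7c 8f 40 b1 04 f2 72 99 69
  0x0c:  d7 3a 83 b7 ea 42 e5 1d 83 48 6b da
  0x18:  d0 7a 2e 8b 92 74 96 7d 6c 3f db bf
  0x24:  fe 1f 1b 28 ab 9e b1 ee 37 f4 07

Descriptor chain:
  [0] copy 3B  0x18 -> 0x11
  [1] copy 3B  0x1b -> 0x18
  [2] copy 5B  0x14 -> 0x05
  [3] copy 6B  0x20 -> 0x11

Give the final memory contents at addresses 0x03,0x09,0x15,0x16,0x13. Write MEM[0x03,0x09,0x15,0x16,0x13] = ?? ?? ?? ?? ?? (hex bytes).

MEM[0x03,0x09,0x15,0x16,0x13] = 7c 8b fe 1f db

D0: mem[0x11..0x13] <- [d0 7a 2e]
D1: mem[0x18..0x1a] <- [8b 92 74]
D2: mem[0x05..0x09] <- [83 48 6b da 8b]
D3: mem[0x11..0x16] <- [6c 3f db bf fe 1f]
query mem[0x03]=0x7c, mem[0x09]=0x8b, mem[0x15]=0xfe, mem[0x16]=0x1f, mem[0x13]=0xdb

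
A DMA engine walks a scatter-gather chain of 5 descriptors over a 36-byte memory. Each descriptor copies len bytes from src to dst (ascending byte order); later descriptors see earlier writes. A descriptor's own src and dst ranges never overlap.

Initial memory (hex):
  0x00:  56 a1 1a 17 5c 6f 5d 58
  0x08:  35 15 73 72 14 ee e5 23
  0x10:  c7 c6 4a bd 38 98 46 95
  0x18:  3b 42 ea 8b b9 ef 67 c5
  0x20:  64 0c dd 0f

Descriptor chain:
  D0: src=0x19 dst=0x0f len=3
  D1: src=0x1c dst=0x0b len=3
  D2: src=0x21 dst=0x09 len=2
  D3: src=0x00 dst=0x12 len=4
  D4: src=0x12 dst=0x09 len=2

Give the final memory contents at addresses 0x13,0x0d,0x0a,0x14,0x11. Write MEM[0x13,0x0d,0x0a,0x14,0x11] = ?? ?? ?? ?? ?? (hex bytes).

[0] 0x19->0x0f len=3 : 42 ea 8b
[1] 0x1c->0x0b len=3 : b9 ef 67
[2] 0x21->0x09 len=2 : 0c dd
[3] 0x00->0x12 len=4 : 56 a1 1a 17
[4] 0x12->0x09 len=2 : 56 a1
query mem[0x13]=0xa1, mem[0x0d]=0x67, mem[0x0a]=0xa1, mem[0x14]=0x1a, mem[0x11]=0x8b

MEM[0x13,0x0d,0x0a,0x14,0x11] = a1 67 a1 1a 8b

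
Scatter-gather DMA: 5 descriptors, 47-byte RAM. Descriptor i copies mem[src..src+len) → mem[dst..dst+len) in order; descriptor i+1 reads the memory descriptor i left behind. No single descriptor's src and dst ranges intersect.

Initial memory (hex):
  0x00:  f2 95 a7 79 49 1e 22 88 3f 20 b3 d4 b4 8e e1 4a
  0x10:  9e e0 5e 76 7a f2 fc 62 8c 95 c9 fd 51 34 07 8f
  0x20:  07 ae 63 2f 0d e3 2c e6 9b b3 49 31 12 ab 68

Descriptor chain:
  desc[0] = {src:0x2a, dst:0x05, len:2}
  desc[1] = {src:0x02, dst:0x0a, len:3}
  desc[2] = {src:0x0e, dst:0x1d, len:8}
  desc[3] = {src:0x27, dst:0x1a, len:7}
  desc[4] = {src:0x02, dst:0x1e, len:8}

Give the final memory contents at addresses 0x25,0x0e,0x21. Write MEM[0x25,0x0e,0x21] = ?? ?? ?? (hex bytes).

[0] 0x2a->0x05 len=2 : 49 31
[1] 0x02->0x0a len=3 : a7 79 49
[2] 0x0e->0x1d len=8 : e1 4a 9e e0 5e 76 7a f2
[3] 0x27->0x1a len=7 : e6 9b b3 49 31 12 ab
[4] 0x02->0x1e len=8 : a7 79 49 49 31 88 3f 20
query mem[0x25]=0x20, mem[0x0e]=0xe1, mem[0x21]=0x49

MEM[0x25,0x0e,0x21] = 20 e1 49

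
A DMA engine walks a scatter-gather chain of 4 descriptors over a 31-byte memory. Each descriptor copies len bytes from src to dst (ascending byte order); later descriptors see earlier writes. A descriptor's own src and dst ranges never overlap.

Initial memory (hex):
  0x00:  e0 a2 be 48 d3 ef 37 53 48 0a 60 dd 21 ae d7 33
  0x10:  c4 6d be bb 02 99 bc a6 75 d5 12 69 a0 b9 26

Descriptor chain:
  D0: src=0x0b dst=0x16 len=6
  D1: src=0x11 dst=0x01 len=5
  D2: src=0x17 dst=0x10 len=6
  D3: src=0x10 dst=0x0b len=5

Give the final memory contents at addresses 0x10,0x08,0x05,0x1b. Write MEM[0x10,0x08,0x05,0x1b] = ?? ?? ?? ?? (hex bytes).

#0 dst[0x16+6] := {0xdd,0x21,0xae,0xd7,0x33,0xc4}
#1 dst[0x01+5] := {0x6d,0xbe,0xbb,0x02,0x99}
#2 dst[0x10+6] := {0x21,0xae,0xd7,0x33,0xc4,0xa0}
#3 dst[0x0b+5] := {0x21,0xae,0xd7,0x33,0xc4}
query mem[0x10]=0x21, mem[0x08]=0x48, mem[0x05]=0x99, mem[0x1b]=0xc4

MEM[0x10,0x08,0x05,0x1b] = 21 48 99 c4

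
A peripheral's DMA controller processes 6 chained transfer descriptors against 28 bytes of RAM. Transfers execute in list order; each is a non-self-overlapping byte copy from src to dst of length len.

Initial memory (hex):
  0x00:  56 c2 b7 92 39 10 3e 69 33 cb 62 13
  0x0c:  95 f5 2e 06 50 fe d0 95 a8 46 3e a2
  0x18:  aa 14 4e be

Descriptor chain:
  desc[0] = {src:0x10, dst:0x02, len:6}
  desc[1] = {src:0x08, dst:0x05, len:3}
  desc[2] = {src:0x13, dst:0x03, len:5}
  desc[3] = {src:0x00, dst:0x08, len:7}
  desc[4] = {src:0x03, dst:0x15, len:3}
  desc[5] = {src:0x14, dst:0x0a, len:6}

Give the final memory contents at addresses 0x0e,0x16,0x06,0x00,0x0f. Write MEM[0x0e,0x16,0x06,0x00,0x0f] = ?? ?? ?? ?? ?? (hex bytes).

  after D0: wrote 6B at 0x02 = 50fed095a846
  after D1: wrote 3B at 0x05 = 33cb62
  after D2: wrote 5B at 0x03 = 95a8463ea2
  after D3: wrote 7B at 0x08 = 56c25095a8463e
  after D4: wrote 3B at 0x15 = 95a846
  after D5: wrote 6B at 0x0a = a895a846aa14
query mem[0x0e]=0xaa, mem[0x16]=0xa8, mem[0x06]=0x3e, mem[0x00]=0x56, mem[0x0f]=0x14

MEM[0x0e,0x16,0x06,0x00,0x0f] = aa a8 3e 56 14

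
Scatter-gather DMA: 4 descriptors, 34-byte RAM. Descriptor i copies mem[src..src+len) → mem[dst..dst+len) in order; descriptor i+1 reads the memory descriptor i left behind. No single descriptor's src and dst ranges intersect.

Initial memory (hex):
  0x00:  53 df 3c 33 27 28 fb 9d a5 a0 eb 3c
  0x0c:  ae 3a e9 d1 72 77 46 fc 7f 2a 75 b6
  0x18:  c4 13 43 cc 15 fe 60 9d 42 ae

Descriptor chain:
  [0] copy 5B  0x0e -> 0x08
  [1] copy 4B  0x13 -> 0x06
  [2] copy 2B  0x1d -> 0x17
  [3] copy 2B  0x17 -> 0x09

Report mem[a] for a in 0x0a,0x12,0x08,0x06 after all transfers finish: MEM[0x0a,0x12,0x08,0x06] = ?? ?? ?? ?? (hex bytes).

  after D0: wrote 5B at 0x08 = e9d1727746
  after D1: wrote 4B at 0x06 = fc7f2a75
  after D2: wrote 2B at 0x17 = fe60
  after D3: wrote 2B at 0x09 = fe60
query mem[0x0a]=0x60, mem[0x12]=0x46, mem[0x08]=0x2a, mem[0x06]=0xfc

MEM[0x0a,0x12,0x08,0x06] = 60 46 2a fc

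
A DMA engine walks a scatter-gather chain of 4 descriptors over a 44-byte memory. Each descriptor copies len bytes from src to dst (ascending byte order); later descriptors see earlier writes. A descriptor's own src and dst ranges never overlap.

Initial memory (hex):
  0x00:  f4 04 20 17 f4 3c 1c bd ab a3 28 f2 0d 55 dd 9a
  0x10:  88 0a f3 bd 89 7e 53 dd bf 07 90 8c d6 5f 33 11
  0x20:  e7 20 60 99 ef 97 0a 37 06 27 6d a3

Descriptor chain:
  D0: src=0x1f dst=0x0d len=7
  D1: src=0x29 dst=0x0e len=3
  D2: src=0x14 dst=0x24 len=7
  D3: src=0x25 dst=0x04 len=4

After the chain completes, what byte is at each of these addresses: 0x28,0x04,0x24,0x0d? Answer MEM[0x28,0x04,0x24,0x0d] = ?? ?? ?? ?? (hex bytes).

MEM[0x28,0x04,0x24,0x0d] = bf 7e 89 11

[0] 0x1f->0x0d len=7 : 11 e7 20 60 99 ef 97
[1] 0x29->0x0e len=3 : 27 6d a3
[2] 0x14->0x24 len=7 : 89 7e 53 dd bf 07 90
[3] 0x25->0x04 len=4 : 7e 53 dd bf
query mem[0x28]=0xbf, mem[0x04]=0x7e, mem[0x24]=0x89, mem[0x0d]=0x11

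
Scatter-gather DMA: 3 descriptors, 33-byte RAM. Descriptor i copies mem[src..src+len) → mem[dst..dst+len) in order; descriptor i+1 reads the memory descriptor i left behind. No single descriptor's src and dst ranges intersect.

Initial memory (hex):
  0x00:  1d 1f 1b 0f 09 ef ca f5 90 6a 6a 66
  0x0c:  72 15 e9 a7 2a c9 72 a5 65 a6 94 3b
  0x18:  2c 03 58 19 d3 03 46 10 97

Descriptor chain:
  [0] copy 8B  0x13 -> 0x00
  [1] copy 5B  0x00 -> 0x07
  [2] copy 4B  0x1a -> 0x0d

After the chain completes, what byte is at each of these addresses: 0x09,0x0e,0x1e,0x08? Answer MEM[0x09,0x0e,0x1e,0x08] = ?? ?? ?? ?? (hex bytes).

D0: mem[0x00..0x07] <- [a5 65 a6 94 3b 2c 03 58]
D1: mem[0x07..0x0b] <- [a5 65 a6 94 3b]
D2: mem[0x0d..0x10] <- [58 19 d3 03]
query mem[0x09]=0xa6, mem[0x0e]=0x19, mem[0x1e]=0x46, mem[0x08]=0x65

MEM[0x09,0x0e,0x1e,0x08] = a6 19 46 65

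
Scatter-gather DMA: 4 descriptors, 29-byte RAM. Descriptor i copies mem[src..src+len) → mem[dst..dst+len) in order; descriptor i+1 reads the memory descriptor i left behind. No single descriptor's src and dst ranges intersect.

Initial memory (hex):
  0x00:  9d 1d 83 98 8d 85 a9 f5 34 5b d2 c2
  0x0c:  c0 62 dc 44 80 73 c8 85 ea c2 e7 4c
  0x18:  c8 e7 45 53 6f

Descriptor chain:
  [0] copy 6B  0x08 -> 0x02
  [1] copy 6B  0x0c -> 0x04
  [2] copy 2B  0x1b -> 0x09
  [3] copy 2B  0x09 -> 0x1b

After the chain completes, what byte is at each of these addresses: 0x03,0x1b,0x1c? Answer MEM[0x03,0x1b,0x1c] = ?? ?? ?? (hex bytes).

[0] 0x08->0x02 len=6 : 34 5b d2 c2 c0 62
[1] 0x0c->0x04 len=6 : c0 62 dc 44 80 73
[2] 0x1b->0x09 len=2 : 53 6f
[3] 0x09->0x1b len=2 : 53 6f
query mem[0x03]=0x5b, mem[0x1b]=0x53, mem[0x1c]=0x6f

MEM[0x03,0x1b,0x1c] = 5b 53 6f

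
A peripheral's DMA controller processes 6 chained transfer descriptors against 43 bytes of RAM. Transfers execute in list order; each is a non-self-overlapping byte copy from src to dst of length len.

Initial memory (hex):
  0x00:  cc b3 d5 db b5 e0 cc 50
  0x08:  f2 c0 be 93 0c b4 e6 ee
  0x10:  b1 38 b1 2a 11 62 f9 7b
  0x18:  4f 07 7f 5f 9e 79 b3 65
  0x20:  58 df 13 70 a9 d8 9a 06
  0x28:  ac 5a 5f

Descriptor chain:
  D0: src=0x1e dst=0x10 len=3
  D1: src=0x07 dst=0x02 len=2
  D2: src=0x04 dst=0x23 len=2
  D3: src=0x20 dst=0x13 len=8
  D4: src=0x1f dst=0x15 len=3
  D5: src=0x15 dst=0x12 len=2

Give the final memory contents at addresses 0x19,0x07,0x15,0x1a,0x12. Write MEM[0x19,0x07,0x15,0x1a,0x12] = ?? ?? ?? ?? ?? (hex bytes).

MEM[0x19,0x07,0x15,0x1a,0x12] = 9a 50 65 06 65

D0: mem[0x10..0x12] <- [b3 65 58]
D1: mem[0x02..0x03] <- [50 f2]
D2: mem[0x23..0x24] <- [b5 e0]
D3: mem[0x13..0x1a] <- [58 df 13 b5 e0 d8 9a 06]
D4: mem[0x15..0x17] <- [65 58 df]
D5: mem[0x12..0x13] <- [65 58]
query mem[0x19]=0x9a, mem[0x07]=0x50, mem[0x15]=0x65, mem[0x1a]=0x06, mem[0x12]=0x65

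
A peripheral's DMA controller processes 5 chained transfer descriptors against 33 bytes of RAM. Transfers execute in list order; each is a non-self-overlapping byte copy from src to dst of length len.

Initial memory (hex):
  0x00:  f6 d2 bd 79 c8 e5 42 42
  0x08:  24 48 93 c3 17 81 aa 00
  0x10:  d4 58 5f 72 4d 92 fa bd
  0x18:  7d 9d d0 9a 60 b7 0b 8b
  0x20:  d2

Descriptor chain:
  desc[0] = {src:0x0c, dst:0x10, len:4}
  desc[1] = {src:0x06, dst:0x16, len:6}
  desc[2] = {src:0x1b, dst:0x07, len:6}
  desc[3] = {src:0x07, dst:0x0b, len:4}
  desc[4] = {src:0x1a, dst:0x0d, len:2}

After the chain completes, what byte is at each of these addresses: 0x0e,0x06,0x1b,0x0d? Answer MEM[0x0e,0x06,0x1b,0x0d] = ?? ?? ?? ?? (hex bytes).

#0 dst[0x10+4] := {0x17,0x81,0xaa,0x00}
#1 dst[0x16+6] := {0x42,0x42,0x24,0x48,0x93,0xc3}
#2 dst[0x07+6] := {0xc3,0x60,0xb7,0x0b,0x8b,0xd2}
#3 dst[0x0b+4] := {0xc3,0x60,0xb7,0x0b}
#4 dst[0x0d+2] := {0x93,0xc3}
query mem[0x0e]=0xc3, mem[0x06]=0x42, mem[0x1b]=0xc3, mem[0x0d]=0x93

MEM[0x0e,0x06,0x1b,0x0d] = c3 42 c3 93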